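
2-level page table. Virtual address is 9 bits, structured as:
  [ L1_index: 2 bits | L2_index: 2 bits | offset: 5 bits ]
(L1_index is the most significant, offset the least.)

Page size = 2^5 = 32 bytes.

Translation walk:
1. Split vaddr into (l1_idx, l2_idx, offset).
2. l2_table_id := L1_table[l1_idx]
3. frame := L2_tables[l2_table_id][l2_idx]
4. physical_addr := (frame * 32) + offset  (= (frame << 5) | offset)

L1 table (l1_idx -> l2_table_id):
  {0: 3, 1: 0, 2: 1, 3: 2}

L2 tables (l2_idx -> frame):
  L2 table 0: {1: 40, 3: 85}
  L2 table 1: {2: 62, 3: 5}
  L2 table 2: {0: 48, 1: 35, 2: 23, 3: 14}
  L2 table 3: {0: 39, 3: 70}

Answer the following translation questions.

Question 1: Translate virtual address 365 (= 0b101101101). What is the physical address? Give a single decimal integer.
Answer: 173

Derivation:
vaddr = 365 = 0b101101101
Split: l1_idx=2, l2_idx=3, offset=13
L1[2] = 1
L2[1][3] = 5
paddr = 5 * 32 + 13 = 173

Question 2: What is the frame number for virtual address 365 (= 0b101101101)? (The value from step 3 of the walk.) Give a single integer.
Answer: 5

Derivation:
vaddr = 365: l1_idx=2, l2_idx=3
L1[2] = 1; L2[1][3] = 5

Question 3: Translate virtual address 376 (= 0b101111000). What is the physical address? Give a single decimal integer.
vaddr = 376 = 0b101111000
Split: l1_idx=2, l2_idx=3, offset=24
L1[2] = 1
L2[1][3] = 5
paddr = 5 * 32 + 24 = 184

Answer: 184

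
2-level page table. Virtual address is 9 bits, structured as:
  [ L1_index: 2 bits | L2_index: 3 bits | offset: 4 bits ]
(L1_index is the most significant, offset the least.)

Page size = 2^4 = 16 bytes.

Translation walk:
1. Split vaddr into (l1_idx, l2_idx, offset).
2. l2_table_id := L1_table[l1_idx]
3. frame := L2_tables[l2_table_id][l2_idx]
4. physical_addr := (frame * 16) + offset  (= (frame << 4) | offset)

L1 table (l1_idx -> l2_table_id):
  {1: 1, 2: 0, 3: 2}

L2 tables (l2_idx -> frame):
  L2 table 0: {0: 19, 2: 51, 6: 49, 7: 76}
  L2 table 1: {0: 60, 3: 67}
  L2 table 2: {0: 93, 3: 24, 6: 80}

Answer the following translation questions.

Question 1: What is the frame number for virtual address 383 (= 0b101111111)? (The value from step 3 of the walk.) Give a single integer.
vaddr = 383: l1_idx=2, l2_idx=7
L1[2] = 0; L2[0][7] = 76

Answer: 76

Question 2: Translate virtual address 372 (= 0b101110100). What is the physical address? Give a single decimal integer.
Answer: 1220

Derivation:
vaddr = 372 = 0b101110100
Split: l1_idx=2, l2_idx=7, offset=4
L1[2] = 0
L2[0][7] = 76
paddr = 76 * 16 + 4 = 1220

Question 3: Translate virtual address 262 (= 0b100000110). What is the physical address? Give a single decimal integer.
Answer: 310

Derivation:
vaddr = 262 = 0b100000110
Split: l1_idx=2, l2_idx=0, offset=6
L1[2] = 0
L2[0][0] = 19
paddr = 19 * 16 + 6 = 310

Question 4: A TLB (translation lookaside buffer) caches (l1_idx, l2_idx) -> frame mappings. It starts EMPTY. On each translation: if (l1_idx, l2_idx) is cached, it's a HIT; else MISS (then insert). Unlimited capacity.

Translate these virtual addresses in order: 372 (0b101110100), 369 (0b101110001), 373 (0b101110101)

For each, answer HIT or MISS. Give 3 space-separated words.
Answer: MISS HIT HIT

Derivation:
vaddr=372: (2,7) not in TLB -> MISS, insert
vaddr=369: (2,7) in TLB -> HIT
vaddr=373: (2,7) in TLB -> HIT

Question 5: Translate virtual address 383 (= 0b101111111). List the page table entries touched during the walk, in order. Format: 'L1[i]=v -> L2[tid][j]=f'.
vaddr = 383 = 0b101111111
Split: l1_idx=2, l2_idx=7, offset=15

Answer: L1[2]=0 -> L2[0][7]=76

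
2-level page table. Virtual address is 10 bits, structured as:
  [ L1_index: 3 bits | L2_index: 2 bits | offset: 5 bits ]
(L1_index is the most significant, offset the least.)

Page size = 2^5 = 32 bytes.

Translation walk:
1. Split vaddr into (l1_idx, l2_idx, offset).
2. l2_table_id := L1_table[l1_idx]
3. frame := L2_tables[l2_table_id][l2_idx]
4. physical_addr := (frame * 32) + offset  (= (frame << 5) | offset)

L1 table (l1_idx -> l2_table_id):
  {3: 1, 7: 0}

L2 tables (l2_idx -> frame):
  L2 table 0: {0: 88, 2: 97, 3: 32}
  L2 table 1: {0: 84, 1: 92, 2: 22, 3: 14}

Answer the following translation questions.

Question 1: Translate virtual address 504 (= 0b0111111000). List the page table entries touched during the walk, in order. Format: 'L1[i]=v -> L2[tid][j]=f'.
Answer: L1[3]=1 -> L2[1][3]=14

Derivation:
vaddr = 504 = 0b0111111000
Split: l1_idx=3, l2_idx=3, offset=24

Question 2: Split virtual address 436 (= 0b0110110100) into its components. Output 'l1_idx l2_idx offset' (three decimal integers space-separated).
Answer: 3 1 20

Derivation:
vaddr = 436 = 0b0110110100
  top 3 bits -> l1_idx = 3
  next 2 bits -> l2_idx = 1
  bottom 5 bits -> offset = 20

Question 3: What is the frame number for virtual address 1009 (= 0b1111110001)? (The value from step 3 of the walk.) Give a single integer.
vaddr = 1009: l1_idx=7, l2_idx=3
L1[7] = 0; L2[0][3] = 32

Answer: 32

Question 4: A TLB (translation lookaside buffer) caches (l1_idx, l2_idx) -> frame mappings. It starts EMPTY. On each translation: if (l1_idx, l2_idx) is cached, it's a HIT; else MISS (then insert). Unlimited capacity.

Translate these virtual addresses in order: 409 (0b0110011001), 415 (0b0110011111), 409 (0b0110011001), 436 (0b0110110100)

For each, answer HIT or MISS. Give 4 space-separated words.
vaddr=409: (3,0) not in TLB -> MISS, insert
vaddr=415: (3,0) in TLB -> HIT
vaddr=409: (3,0) in TLB -> HIT
vaddr=436: (3,1) not in TLB -> MISS, insert

Answer: MISS HIT HIT MISS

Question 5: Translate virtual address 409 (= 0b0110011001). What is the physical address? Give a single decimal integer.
vaddr = 409 = 0b0110011001
Split: l1_idx=3, l2_idx=0, offset=25
L1[3] = 1
L2[1][0] = 84
paddr = 84 * 32 + 25 = 2713

Answer: 2713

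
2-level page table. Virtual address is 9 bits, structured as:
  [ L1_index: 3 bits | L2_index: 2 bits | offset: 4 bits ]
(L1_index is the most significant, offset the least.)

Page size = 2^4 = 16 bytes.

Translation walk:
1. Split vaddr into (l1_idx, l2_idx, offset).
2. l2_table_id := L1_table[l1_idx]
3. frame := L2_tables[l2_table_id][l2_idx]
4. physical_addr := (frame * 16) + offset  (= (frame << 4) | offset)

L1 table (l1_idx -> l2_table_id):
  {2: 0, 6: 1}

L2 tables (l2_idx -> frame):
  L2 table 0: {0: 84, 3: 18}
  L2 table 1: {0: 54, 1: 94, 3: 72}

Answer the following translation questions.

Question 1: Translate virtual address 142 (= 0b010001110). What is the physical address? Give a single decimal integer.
vaddr = 142 = 0b010001110
Split: l1_idx=2, l2_idx=0, offset=14
L1[2] = 0
L2[0][0] = 84
paddr = 84 * 16 + 14 = 1358

Answer: 1358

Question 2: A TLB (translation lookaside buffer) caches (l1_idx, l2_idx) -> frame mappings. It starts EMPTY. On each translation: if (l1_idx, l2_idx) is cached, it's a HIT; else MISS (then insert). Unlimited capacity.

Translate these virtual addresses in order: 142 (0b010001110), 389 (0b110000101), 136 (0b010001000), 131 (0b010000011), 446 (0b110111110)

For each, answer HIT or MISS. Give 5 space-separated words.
vaddr=142: (2,0) not in TLB -> MISS, insert
vaddr=389: (6,0) not in TLB -> MISS, insert
vaddr=136: (2,0) in TLB -> HIT
vaddr=131: (2,0) in TLB -> HIT
vaddr=446: (6,3) not in TLB -> MISS, insert

Answer: MISS MISS HIT HIT MISS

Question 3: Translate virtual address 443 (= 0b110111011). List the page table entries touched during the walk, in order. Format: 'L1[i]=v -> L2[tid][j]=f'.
vaddr = 443 = 0b110111011
Split: l1_idx=6, l2_idx=3, offset=11

Answer: L1[6]=1 -> L2[1][3]=72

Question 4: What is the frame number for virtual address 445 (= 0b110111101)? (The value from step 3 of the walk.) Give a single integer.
vaddr = 445: l1_idx=6, l2_idx=3
L1[6] = 1; L2[1][3] = 72

Answer: 72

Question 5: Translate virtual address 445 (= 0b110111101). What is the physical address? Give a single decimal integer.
vaddr = 445 = 0b110111101
Split: l1_idx=6, l2_idx=3, offset=13
L1[6] = 1
L2[1][3] = 72
paddr = 72 * 16 + 13 = 1165

Answer: 1165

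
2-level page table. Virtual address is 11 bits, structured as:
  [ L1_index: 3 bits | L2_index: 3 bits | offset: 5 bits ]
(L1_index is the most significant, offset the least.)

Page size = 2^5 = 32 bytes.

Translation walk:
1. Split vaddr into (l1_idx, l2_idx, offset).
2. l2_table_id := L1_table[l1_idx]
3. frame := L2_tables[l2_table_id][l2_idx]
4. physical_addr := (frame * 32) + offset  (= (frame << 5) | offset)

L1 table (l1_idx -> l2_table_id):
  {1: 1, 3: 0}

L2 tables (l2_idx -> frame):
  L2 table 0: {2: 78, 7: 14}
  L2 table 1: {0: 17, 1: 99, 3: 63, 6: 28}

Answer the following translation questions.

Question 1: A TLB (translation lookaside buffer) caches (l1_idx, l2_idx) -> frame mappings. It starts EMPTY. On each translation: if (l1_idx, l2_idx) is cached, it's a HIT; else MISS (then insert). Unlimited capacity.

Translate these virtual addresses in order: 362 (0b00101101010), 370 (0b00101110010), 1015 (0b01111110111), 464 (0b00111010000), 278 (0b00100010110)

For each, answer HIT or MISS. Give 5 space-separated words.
Answer: MISS HIT MISS MISS MISS

Derivation:
vaddr=362: (1,3) not in TLB -> MISS, insert
vaddr=370: (1,3) in TLB -> HIT
vaddr=1015: (3,7) not in TLB -> MISS, insert
vaddr=464: (1,6) not in TLB -> MISS, insert
vaddr=278: (1,0) not in TLB -> MISS, insert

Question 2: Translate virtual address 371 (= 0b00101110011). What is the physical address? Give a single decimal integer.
vaddr = 371 = 0b00101110011
Split: l1_idx=1, l2_idx=3, offset=19
L1[1] = 1
L2[1][3] = 63
paddr = 63 * 32 + 19 = 2035

Answer: 2035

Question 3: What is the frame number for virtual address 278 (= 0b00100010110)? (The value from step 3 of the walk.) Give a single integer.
vaddr = 278: l1_idx=1, l2_idx=0
L1[1] = 1; L2[1][0] = 17

Answer: 17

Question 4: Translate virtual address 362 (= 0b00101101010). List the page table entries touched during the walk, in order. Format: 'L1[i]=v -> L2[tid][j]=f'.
Answer: L1[1]=1 -> L2[1][3]=63

Derivation:
vaddr = 362 = 0b00101101010
Split: l1_idx=1, l2_idx=3, offset=10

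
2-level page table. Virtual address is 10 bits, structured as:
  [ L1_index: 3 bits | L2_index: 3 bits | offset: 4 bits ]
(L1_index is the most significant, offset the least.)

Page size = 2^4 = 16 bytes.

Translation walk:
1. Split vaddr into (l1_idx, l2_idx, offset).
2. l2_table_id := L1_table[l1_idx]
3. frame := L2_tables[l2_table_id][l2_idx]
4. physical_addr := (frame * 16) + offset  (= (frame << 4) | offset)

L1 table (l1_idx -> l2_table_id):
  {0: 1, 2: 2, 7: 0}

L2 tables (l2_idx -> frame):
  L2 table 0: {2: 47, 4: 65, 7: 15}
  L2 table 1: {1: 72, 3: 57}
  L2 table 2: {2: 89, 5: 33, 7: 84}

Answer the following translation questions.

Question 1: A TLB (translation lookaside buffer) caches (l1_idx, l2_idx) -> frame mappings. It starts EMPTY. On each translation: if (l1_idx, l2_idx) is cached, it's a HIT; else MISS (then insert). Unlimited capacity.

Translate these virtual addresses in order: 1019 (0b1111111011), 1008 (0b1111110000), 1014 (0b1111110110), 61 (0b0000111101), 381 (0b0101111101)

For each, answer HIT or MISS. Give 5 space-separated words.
Answer: MISS HIT HIT MISS MISS

Derivation:
vaddr=1019: (7,7) not in TLB -> MISS, insert
vaddr=1008: (7,7) in TLB -> HIT
vaddr=1014: (7,7) in TLB -> HIT
vaddr=61: (0,3) not in TLB -> MISS, insert
vaddr=381: (2,7) not in TLB -> MISS, insert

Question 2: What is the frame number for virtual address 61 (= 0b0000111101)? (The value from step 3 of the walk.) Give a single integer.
Answer: 57

Derivation:
vaddr = 61: l1_idx=0, l2_idx=3
L1[0] = 1; L2[1][3] = 57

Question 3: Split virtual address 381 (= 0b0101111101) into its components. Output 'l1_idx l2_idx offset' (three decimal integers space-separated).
Answer: 2 7 13

Derivation:
vaddr = 381 = 0b0101111101
  top 3 bits -> l1_idx = 2
  next 3 bits -> l2_idx = 7
  bottom 4 bits -> offset = 13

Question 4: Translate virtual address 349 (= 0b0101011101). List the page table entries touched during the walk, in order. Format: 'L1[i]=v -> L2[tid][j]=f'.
Answer: L1[2]=2 -> L2[2][5]=33

Derivation:
vaddr = 349 = 0b0101011101
Split: l1_idx=2, l2_idx=5, offset=13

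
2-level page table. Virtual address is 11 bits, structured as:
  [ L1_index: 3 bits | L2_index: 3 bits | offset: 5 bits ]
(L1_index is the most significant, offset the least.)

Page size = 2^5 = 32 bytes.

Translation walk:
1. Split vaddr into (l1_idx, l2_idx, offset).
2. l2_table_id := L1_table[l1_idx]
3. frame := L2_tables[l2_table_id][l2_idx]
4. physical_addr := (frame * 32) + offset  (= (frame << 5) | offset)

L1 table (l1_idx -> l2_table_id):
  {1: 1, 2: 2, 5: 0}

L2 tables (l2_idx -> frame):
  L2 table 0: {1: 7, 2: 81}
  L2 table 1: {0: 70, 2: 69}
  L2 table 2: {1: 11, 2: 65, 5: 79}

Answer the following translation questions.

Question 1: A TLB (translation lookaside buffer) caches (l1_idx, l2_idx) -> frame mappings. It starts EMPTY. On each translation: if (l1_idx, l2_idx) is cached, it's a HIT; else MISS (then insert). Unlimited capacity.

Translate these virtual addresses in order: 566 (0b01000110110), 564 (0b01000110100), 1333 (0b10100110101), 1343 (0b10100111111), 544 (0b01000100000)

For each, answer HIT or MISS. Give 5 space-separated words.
Answer: MISS HIT MISS HIT HIT

Derivation:
vaddr=566: (2,1) not in TLB -> MISS, insert
vaddr=564: (2,1) in TLB -> HIT
vaddr=1333: (5,1) not in TLB -> MISS, insert
vaddr=1343: (5,1) in TLB -> HIT
vaddr=544: (2,1) in TLB -> HIT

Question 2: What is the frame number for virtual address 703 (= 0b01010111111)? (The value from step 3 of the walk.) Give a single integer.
Answer: 79

Derivation:
vaddr = 703: l1_idx=2, l2_idx=5
L1[2] = 2; L2[2][5] = 79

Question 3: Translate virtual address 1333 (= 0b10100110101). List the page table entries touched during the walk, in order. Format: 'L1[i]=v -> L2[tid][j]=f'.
Answer: L1[5]=0 -> L2[0][1]=7

Derivation:
vaddr = 1333 = 0b10100110101
Split: l1_idx=5, l2_idx=1, offset=21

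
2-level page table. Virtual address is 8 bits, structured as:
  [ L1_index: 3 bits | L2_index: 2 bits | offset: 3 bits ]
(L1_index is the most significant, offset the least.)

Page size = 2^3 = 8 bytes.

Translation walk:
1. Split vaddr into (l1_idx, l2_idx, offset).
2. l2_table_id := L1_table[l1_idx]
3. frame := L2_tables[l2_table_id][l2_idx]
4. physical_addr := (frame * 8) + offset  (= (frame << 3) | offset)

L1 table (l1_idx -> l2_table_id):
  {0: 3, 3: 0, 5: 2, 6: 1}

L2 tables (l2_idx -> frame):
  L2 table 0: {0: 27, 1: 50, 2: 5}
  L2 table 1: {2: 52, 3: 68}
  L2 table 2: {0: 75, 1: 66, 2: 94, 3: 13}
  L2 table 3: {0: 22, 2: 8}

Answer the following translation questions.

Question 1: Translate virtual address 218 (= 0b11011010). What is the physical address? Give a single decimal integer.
vaddr = 218 = 0b11011010
Split: l1_idx=6, l2_idx=3, offset=2
L1[6] = 1
L2[1][3] = 68
paddr = 68 * 8 + 2 = 546

Answer: 546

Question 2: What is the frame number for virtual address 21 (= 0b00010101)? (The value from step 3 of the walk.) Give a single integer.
Answer: 8

Derivation:
vaddr = 21: l1_idx=0, l2_idx=2
L1[0] = 3; L2[3][2] = 8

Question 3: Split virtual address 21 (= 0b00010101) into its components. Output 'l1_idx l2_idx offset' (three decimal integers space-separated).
Answer: 0 2 5

Derivation:
vaddr = 21 = 0b00010101
  top 3 bits -> l1_idx = 0
  next 2 bits -> l2_idx = 2
  bottom 3 bits -> offset = 5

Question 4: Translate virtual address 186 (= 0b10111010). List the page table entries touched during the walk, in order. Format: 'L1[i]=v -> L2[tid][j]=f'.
Answer: L1[5]=2 -> L2[2][3]=13

Derivation:
vaddr = 186 = 0b10111010
Split: l1_idx=5, l2_idx=3, offset=2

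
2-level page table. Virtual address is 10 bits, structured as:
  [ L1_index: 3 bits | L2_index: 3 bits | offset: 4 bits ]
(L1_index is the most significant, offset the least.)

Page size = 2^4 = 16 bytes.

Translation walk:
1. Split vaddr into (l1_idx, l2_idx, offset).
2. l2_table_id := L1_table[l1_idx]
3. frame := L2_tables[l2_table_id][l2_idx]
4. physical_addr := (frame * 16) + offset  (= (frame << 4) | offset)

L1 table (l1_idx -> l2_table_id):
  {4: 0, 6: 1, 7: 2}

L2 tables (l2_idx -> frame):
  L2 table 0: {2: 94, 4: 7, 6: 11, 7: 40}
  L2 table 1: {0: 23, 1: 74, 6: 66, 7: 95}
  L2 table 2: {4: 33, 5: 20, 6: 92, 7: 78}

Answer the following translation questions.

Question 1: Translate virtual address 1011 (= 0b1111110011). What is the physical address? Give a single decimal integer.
Answer: 1251

Derivation:
vaddr = 1011 = 0b1111110011
Split: l1_idx=7, l2_idx=7, offset=3
L1[7] = 2
L2[2][7] = 78
paddr = 78 * 16 + 3 = 1251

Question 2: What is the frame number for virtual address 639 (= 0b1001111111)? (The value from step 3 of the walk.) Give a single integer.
Answer: 40

Derivation:
vaddr = 639: l1_idx=4, l2_idx=7
L1[4] = 0; L2[0][7] = 40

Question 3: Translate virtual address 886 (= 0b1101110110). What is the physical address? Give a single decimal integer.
Answer: 1526

Derivation:
vaddr = 886 = 0b1101110110
Split: l1_idx=6, l2_idx=7, offset=6
L1[6] = 1
L2[1][7] = 95
paddr = 95 * 16 + 6 = 1526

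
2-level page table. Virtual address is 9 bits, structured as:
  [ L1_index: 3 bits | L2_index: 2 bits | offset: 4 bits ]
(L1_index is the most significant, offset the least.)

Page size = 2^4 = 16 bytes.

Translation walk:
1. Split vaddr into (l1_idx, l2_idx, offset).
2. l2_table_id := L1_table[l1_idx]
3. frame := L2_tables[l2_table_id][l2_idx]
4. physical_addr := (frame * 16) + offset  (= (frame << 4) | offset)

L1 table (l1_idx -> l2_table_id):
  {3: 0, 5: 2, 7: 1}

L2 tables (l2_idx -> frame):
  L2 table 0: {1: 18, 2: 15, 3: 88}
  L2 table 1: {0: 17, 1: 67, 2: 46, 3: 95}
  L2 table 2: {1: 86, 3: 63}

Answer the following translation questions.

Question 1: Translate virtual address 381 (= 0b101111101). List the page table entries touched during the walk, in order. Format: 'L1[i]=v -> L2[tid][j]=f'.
vaddr = 381 = 0b101111101
Split: l1_idx=5, l2_idx=3, offset=13

Answer: L1[5]=2 -> L2[2][3]=63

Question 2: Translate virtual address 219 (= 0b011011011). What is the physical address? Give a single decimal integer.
Answer: 299

Derivation:
vaddr = 219 = 0b011011011
Split: l1_idx=3, l2_idx=1, offset=11
L1[3] = 0
L2[0][1] = 18
paddr = 18 * 16 + 11 = 299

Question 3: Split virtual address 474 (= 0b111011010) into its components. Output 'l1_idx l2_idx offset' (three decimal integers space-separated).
Answer: 7 1 10

Derivation:
vaddr = 474 = 0b111011010
  top 3 bits -> l1_idx = 7
  next 2 bits -> l2_idx = 1
  bottom 4 bits -> offset = 10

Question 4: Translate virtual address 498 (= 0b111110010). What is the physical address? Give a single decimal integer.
vaddr = 498 = 0b111110010
Split: l1_idx=7, l2_idx=3, offset=2
L1[7] = 1
L2[1][3] = 95
paddr = 95 * 16 + 2 = 1522

Answer: 1522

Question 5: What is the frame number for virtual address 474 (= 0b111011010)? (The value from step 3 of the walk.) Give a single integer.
Answer: 67

Derivation:
vaddr = 474: l1_idx=7, l2_idx=1
L1[7] = 1; L2[1][1] = 67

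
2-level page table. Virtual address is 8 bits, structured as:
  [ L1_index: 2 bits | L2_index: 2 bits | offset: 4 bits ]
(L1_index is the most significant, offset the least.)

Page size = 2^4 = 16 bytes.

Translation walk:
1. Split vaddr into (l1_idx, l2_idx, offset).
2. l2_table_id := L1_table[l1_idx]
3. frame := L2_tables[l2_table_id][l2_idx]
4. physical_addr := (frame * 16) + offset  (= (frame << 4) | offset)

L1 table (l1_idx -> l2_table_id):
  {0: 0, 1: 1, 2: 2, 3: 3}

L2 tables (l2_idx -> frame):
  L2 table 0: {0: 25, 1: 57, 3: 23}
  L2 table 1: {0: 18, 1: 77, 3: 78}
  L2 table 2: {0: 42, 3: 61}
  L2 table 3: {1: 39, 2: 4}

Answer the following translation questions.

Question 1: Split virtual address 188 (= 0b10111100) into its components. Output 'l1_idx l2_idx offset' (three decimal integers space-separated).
Answer: 2 3 12

Derivation:
vaddr = 188 = 0b10111100
  top 2 bits -> l1_idx = 2
  next 2 bits -> l2_idx = 3
  bottom 4 bits -> offset = 12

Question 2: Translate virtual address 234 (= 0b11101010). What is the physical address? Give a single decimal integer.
Answer: 74

Derivation:
vaddr = 234 = 0b11101010
Split: l1_idx=3, l2_idx=2, offset=10
L1[3] = 3
L2[3][2] = 4
paddr = 4 * 16 + 10 = 74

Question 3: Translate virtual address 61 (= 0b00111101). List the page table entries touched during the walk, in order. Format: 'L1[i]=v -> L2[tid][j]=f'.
vaddr = 61 = 0b00111101
Split: l1_idx=0, l2_idx=3, offset=13

Answer: L1[0]=0 -> L2[0][3]=23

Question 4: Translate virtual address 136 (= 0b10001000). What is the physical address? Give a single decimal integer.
Answer: 680

Derivation:
vaddr = 136 = 0b10001000
Split: l1_idx=2, l2_idx=0, offset=8
L1[2] = 2
L2[2][0] = 42
paddr = 42 * 16 + 8 = 680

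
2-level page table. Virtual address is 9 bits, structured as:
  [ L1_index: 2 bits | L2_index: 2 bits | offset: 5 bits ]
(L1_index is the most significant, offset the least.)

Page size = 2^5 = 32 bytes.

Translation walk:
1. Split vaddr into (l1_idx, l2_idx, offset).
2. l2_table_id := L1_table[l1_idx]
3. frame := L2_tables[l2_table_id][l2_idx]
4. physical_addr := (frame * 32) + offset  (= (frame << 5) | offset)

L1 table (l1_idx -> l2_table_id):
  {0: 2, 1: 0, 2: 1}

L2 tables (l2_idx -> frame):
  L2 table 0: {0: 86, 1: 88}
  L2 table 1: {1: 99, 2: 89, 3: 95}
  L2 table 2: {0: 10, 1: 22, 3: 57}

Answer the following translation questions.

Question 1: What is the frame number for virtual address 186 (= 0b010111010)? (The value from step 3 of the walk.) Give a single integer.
Answer: 88

Derivation:
vaddr = 186: l1_idx=1, l2_idx=1
L1[1] = 0; L2[0][1] = 88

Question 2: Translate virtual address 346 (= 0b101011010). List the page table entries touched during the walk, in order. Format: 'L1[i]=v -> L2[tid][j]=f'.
Answer: L1[2]=1 -> L2[1][2]=89

Derivation:
vaddr = 346 = 0b101011010
Split: l1_idx=2, l2_idx=2, offset=26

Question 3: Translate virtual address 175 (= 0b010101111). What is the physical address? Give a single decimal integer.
Answer: 2831

Derivation:
vaddr = 175 = 0b010101111
Split: l1_idx=1, l2_idx=1, offset=15
L1[1] = 0
L2[0][1] = 88
paddr = 88 * 32 + 15 = 2831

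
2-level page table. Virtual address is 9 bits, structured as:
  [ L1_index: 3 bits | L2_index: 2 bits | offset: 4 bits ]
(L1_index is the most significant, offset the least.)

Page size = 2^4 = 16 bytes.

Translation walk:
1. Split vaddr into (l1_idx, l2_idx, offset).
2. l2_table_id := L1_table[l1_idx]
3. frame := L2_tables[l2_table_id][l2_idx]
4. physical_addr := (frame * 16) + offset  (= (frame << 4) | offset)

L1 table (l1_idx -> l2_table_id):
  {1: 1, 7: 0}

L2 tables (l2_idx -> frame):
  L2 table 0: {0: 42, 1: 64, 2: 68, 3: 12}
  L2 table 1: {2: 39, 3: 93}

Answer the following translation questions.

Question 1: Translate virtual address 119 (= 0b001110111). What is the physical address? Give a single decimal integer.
vaddr = 119 = 0b001110111
Split: l1_idx=1, l2_idx=3, offset=7
L1[1] = 1
L2[1][3] = 93
paddr = 93 * 16 + 7 = 1495

Answer: 1495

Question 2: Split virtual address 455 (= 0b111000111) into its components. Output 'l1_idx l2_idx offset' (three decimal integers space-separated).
vaddr = 455 = 0b111000111
  top 3 bits -> l1_idx = 7
  next 2 bits -> l2_idx = 0
  bottom 4 bits -> offset = 7

Answer: 7 0 7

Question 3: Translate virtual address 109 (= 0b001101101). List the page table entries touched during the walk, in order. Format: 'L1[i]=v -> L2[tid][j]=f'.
Answer: L1[1]=1 -> L2[1][2]=39

Derivation:
vaddr = 109 = 0b001101101
Split: l1_idx=1, l2_idx=2, offset=13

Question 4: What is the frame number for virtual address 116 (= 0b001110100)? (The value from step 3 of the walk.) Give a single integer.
Answer: 93

Derivation:
vaddr = 116: l1_idx=1, l2_idx=3
L1[1] = 1; L2[1][3] = 93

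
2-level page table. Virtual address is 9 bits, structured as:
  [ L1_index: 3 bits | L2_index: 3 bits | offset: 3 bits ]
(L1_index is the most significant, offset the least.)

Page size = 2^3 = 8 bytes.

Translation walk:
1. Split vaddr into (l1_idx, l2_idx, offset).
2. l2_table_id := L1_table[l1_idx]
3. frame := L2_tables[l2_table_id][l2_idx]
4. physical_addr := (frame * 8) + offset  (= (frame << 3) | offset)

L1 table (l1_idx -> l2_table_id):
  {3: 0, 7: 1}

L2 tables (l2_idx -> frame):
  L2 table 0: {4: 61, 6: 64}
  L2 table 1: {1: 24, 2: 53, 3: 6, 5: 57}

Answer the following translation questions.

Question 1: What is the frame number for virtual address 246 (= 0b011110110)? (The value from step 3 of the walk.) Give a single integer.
Answer: 64

Derivation:
vaddr = 246: l1_idx=3, l2_idx=6
L1[3] = 0; L2[0][6] = 64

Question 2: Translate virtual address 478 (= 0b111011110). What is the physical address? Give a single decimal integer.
vaddr = 478 = 0b111011110
Split: l1_idx=7, l2_idx=3, offset=6
L1[7] = 1
L2[1][3] = 6
paddr = 6 * 8 + 6 = 54

Answer: 54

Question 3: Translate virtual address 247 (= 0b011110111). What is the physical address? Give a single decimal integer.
Answer: 519

Derivation:
vaddr = 247 = 0b011110111
Split: l1_idx=3, l2_idx=6, offset=7
L1[3] = 0
L2[0][6] = 64
paddr = 64 * 8 + 7 = 519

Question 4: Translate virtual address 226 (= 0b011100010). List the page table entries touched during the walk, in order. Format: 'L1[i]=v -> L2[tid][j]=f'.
Answer: L1[3]=0 -> L2[0][4]=61

Derivation:
vaddr = 226 = 0b011100010
Split: l1_idx=3, l2_idx=4, offset=2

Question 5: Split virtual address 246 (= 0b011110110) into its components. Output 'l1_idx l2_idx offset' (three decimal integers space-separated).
vaddr = 246 = 0b011110110
  top 3 bits -> l1_idx = 3
  next 3 bits -> l2_idx = 6
  bottom 3 bits -> offset = 6

Answer: 3 6 6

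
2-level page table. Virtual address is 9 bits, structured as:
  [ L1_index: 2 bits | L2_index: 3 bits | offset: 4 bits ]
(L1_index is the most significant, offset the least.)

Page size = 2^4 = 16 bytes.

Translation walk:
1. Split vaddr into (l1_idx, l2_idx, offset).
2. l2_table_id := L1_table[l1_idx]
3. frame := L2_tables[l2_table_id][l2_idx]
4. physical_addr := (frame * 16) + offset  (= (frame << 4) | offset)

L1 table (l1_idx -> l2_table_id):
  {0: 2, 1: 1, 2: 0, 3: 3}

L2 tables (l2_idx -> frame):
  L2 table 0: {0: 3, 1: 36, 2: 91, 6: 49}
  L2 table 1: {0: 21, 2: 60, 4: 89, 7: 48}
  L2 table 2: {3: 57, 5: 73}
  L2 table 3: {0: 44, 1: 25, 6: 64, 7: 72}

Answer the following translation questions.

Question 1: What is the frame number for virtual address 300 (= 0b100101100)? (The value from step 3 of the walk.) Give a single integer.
Answer: 91

Derivation:
vaddr = 300: l1_idx=2, l2_idx=2
L1[2] = 0; L2[0][2] = 91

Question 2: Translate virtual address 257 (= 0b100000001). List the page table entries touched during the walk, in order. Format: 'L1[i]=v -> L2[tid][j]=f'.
Answer: L1[2]=0 -> L2[0][0]=3

Derivation:
vaddr = 257 = 0b100000001
Split: l1_idx=2, l2_idx=0, offset=1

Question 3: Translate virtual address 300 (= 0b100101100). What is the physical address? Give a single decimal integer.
vaddr = 300 = 0b100101100
Split: l1_idx=2, l2_idx=2, offset=12
L1[2] = 0
L2[0][2] = 91
paddr = 91 * 16 + 12 = 1468

Answer: 1468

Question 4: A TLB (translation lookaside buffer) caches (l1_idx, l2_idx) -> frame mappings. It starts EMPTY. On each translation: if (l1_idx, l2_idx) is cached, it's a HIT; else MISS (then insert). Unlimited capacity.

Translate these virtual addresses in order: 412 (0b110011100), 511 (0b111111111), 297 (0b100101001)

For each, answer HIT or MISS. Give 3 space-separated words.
vaddr=412: (3,1) not in TLB -> MISS, insert
vaddr=511: (3,7) not in TLB -> MISS, insert
vaddr=297: (2,2) not in TLB -> MISS, insert

Answer: MISS MISS MISS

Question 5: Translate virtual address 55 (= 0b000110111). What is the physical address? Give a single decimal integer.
vaddr = 55 = 0b000110111
Split: l1_idx=0, l2_idx=3, offset=7
L1[0] = 2
L2[2][3] = 57
paddr = 57 * 16 + 7 = 919

Answer: 919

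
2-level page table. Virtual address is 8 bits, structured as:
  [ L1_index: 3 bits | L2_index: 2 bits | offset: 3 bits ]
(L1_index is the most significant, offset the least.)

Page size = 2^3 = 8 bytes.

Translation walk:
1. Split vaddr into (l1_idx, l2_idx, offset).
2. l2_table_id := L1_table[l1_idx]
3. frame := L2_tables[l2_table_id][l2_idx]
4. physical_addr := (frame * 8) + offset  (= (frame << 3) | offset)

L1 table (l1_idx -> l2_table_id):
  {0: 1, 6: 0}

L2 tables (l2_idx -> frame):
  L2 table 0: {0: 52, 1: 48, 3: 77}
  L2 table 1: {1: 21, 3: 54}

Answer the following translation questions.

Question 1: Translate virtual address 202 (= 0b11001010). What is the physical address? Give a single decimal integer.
vaddr = 202 = 0b11001010
Split: l1_idx=6, l2_idx=1, offset=2
L1[6] = 0
L2[0][1] = 48
paddr = 48 * 8 + 2 = 386

Answer: 386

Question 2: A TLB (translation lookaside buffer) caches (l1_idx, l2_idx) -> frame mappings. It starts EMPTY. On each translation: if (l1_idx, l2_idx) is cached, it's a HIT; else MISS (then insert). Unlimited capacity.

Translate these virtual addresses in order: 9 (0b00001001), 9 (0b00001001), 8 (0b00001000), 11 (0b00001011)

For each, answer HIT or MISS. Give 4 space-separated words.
Answer: MISS HIT HIT HIT

Derivation:
vaddr=9: (0,1) not in TLB -> MISS, insert
vaddr=9: (0,1) in TLB -> HIT
vaddr=8: (0,1) in TLB -> HIT
vaddr=11: (0,1) in TLB -> HIT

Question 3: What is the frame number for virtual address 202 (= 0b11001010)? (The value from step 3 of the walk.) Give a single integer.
Answer: 48

Derivation:
vaddr = 202: l1_idx=6, l2_idx=1
L1[6] = 0; L2[0][1] = 48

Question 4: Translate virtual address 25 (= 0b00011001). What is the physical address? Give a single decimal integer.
vaddr = 25 = 0b00011001
Split: l1_idx=0, l2_idx=3, offset=1
L1[0] = 1
L2[1][3] = 54
paddr = 54 * 8 + 1 = 433

Answer: 433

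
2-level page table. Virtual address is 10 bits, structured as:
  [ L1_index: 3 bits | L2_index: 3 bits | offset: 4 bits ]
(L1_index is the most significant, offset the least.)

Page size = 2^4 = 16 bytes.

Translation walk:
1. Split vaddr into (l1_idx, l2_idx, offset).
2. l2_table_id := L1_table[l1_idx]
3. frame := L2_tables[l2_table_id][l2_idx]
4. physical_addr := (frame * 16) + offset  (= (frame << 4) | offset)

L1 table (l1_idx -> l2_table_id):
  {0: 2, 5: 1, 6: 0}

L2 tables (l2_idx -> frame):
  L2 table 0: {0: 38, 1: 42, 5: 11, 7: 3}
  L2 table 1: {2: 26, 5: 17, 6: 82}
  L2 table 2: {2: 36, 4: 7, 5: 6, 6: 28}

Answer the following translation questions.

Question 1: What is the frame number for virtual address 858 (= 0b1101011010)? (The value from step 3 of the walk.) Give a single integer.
Answer: 11

Derivation:
vaddr = 858: l1_idx=6, l2_idx=5
L1[6] = 0; L2[0][5] = 11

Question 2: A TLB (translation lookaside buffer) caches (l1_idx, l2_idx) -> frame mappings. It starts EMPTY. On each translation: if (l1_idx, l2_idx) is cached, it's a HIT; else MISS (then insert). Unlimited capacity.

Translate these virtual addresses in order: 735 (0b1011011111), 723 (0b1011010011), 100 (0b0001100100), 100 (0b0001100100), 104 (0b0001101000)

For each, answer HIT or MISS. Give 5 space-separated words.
Answer: MISS HIT MISS HIT HIT

Derivation:
vaddr=735: (5,5) not in TLB -> MISS, insert
vaddr=723: (5,5) in TLB -> HIT
vaddr=100: (0,6) not in TLB -> MISS, insert
vaddr=100: (0,6) in TLB -> HIT
vaddr=104: (0,6) in TLB -> HIT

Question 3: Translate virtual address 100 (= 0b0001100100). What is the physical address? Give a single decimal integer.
vaddr = 100 = 0b0001100100
Split: l1_idx=0, l2_idx=6, offset=4
L1[0] = 2
L2[2][6] = 28
paddr = 28 * 16 + 4 = 452

Answer: 452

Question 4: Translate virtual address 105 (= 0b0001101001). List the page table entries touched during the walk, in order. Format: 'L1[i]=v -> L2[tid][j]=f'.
Answer: L1[0]=2 -> L2[2][6]=28

Derivation:
vaddr = 105 = 0b0001101001
Split: l1_idx=0, l2_idx=6, offset=9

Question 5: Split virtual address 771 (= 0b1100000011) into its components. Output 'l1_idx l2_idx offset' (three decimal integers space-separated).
vaddr = 771 = 0b1100000011
  top 3 bits -> l1_idx = 6
  next 3 bits -> l2_idx = 0
  bottom 4 bits -> offset = 3

Answer: 6 0 3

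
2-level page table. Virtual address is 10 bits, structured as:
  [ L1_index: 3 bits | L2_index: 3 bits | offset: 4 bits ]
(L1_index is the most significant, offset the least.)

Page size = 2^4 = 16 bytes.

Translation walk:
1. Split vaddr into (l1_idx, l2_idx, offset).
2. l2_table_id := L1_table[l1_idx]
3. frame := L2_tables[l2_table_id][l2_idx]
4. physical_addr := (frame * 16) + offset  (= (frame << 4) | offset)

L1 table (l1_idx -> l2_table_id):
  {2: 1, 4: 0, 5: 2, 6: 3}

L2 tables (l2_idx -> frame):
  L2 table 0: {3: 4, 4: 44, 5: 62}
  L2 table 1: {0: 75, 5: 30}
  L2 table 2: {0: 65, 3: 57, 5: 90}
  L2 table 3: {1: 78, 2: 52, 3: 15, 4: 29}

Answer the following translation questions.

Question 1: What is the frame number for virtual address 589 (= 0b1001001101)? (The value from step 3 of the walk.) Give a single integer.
vaddr = 589: l1_idx=4, l2_idx=4
L1[4] = 0; L2[0][4] = 44

Answer: 44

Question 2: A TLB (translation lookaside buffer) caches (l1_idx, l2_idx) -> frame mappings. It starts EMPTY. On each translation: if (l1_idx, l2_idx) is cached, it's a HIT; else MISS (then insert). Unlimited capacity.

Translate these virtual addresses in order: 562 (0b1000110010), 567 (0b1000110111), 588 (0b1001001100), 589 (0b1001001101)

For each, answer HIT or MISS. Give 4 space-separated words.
Answer: MISS HIT MISS HIT

Derivation:
vaddr=562: (4,3) not in TLB -> MISS, insert
vaddr=567: (4,3) in TLB -> HIT
vaddr=588: (4,4) not in TLB -> MISS, insert
vaddr=589: (4,4) in TLB -> HIT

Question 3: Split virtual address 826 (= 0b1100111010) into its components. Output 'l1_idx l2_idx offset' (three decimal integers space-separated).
vaddr = 826 = 0b1100111010
  top 3 bits -> l1_idx = 6
  next 3 bits -> l2_idx = 3
  bottom 4 bits -> offset = 10

Answer: 6 3 10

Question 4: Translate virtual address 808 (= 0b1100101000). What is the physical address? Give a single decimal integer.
Answer: 840

Derivation:
vaddr = 808 = 0b1100101000
Split: l1_idx=6, l2_idx=2, offset=8
L1[6] = 3
L2[3][2] = 52
paddr = 52 * 16 + 8 = 840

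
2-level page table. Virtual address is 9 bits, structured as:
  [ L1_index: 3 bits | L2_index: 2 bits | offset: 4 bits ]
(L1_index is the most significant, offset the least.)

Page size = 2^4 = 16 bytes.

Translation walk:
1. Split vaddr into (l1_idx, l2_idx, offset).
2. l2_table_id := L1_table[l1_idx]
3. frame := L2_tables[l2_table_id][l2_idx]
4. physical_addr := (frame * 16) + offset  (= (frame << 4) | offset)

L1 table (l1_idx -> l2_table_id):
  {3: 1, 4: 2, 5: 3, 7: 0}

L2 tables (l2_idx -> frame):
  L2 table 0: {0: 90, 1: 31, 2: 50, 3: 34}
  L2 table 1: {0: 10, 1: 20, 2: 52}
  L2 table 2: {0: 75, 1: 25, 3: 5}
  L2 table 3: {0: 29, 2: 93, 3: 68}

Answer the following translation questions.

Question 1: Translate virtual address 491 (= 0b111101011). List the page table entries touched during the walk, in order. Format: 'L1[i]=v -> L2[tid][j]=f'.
vaddr = 491 = 0b111101011
Split: l1_idx=7, l2_idx=2, offset=11

Answer: L1[7]=0 -> L2[0][2]=50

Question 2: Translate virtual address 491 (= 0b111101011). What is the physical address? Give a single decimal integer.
Answer: 811

Derivation:
vaddr = 491 = 0b111101011
Split: l1_idx=7, l2_idx=2, offset=11
L1[7] = 0
L2[0][2] = 50
paddr = 50 * 16 + 11 = 811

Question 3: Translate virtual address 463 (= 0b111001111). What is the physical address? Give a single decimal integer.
Answer: 1455

Derivation:
vaddr = 463 = 0b111001111
Split: l1_idx=7, l2_idx=0, offset=15
L1[7] = 0
L2[0][0] = 90
paddr = 90 * 16 + 15 = 1455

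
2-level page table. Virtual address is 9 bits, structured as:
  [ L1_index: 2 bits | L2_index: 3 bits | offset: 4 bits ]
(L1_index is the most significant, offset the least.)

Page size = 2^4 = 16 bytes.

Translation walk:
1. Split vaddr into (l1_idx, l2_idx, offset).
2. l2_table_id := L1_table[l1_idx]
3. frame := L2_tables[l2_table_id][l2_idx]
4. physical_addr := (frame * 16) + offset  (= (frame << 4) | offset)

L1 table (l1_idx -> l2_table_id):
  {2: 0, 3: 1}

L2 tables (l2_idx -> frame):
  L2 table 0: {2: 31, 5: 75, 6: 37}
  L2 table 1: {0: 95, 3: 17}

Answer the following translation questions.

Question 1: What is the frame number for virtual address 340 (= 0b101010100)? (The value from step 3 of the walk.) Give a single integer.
vaddr = 340: l1_idx=2, l2_idx=5
L1[2] = 0; L2[0][5] = 75

Answer: 75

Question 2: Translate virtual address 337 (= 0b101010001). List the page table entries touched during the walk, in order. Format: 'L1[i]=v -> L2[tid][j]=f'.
vaddr = 337 = 0b101010001
Split: l1_idx=2, l2_idx=5, offset=1

Answer: L1[2]=0 -> L2[0][5]=75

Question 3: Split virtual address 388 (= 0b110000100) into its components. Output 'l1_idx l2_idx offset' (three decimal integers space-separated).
vaddr = 388 = 0b110000100
  top 2 bits -> l1_idx = 3
  next 3 bits -> l2_idx = 0
  bottom 4 bits -> offset = 4

Answer: 3 0 4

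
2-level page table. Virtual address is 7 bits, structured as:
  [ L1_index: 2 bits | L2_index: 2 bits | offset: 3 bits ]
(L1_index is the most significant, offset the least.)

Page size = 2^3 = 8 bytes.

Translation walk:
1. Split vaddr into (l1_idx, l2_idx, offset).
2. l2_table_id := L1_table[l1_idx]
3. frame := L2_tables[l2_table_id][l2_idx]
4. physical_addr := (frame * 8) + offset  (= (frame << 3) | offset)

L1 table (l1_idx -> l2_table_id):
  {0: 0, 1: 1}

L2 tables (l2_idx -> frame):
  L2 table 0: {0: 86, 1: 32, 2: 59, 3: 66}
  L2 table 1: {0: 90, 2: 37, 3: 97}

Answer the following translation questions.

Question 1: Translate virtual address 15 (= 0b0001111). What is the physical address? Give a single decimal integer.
vaddr = 15 = 0b0001111
Split: l1_idx=0, l2_idx=1, offset=7
L1[0] = 0
L2[0][1] = 32
paddr = 32 * 8 + 7 = 263

Answer: 263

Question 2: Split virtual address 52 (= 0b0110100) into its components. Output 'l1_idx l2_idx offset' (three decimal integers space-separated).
Answer: 1 2 4

Derivation:
vaddr = 52 = 0b0110100
  top 2 bits -> l1_idx = 1
  next 2 bits -> l2_idx = 2
  bottom 3 bits -> offset = 4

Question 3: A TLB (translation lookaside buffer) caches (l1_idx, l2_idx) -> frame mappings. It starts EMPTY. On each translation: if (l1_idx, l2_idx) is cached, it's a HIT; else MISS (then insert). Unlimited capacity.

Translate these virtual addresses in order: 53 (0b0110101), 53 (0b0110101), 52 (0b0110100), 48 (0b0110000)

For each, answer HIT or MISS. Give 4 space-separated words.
Answer: MISS HIT HIT HIT

Derivation:
vaddr=53: (1,2) not in TLB -> MISS, insert
vaddr=53: (1,2) in TLB -> HIT
vaddr=52: (1,2) in TLB -> HIT
vaddr=48: (1,2) in TLB -> HIT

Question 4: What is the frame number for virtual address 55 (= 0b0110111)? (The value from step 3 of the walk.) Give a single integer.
Answer: 37

Derivation:
vaddr = 55: l1_idx=1, l2_idx=2
L1[1] = 1; L2[1][2] = 37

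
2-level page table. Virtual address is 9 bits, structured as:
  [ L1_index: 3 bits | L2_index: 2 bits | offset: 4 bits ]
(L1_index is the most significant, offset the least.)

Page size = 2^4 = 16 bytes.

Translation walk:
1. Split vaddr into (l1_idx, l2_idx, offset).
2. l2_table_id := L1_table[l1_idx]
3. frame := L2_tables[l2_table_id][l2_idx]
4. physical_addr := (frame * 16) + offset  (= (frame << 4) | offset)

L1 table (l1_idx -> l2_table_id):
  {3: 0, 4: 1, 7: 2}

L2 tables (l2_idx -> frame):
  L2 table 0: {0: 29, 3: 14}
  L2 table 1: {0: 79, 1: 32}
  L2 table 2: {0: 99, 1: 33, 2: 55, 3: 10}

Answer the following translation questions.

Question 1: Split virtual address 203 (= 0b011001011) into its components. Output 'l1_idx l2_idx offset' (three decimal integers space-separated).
Answer: 3 0 11

Derivation:
vaddr = 203 = 0b011001011
  top 3 bits -> l1_idx = 3
  next 2 bits -> l2_idx = 0
  bottom 4 bits -> offset = 11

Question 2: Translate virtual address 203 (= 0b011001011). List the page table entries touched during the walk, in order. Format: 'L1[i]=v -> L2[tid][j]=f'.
vaddr = 203 = 0b011001011
Split: l1_idx=3, l2_idx=0, offset=11

Answer: L1[3]=0 -> L2[0][0]=29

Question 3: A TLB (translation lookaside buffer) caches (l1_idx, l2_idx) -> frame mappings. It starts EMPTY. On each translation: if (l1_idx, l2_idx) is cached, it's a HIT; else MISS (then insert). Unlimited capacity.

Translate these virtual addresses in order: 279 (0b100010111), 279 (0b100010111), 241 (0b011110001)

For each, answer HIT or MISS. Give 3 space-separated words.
vaddr=279: (4,1) not in TLB -> MISS, insert
vaddr=279: (4,1) in TLB -> HIT
vaddr=241: (3,3) not in TLB -> MISS, insert

Answer: MISS HIT MISS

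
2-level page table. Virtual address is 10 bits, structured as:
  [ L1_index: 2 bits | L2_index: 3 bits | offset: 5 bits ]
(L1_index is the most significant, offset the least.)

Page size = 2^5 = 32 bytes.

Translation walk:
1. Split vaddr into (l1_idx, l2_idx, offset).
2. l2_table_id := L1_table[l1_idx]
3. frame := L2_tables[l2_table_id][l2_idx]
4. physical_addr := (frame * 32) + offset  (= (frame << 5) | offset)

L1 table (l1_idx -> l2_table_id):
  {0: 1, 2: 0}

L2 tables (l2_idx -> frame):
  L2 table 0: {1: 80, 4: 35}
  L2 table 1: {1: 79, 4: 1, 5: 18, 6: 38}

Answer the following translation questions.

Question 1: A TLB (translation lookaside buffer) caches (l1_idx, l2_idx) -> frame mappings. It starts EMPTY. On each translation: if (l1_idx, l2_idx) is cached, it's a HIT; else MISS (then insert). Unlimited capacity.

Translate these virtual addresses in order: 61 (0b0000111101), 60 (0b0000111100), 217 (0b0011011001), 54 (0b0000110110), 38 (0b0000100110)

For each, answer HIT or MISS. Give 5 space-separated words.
vaddr=61: (0,1) not in TLB -> MISS, insert
vaddr=60: (0,1) in TLB -> HIT
vaddr=217: (0,6) not in TLB -> MISS, insert
vaddr=54: (0,1) in TLB -> HIT
vaddr=38: (0,1) in TLB -> HIT

Answer: MISS HIT MISS HIT HIT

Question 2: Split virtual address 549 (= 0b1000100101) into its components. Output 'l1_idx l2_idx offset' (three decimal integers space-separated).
vaddr = 549 = 0b1000100101
  top 2 bits -> l1_idx = 2
  next 3 bits -> l2_idx = 1
  bottom 5 bits -> offset = 5

Answer: 2 1 5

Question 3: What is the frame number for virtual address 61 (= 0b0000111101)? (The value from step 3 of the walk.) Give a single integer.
vaddr = 61: l1_idx=0, l2_idx=1
L1[0] = 1; L2[1][1] = 79

Answer: 79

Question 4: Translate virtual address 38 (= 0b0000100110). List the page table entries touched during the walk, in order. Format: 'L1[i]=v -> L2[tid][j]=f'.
Answer: L1[0]=1 -> L2[1][1]=79

Derivation:
vaddr = 38 = 0b0000100110
Split: l1_idx=0, l2_idx=1, offset=6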